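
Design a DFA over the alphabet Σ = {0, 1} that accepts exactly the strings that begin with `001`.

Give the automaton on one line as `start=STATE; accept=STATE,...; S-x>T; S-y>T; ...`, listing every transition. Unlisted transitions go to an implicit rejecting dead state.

start=q0; accept=q3; q0-0>q1; q0-1>q4; q1-0>q2; q1-1>q4; q2-0>q4; q2-1>q3; q3-0>q3; q3-1>q3; q4-0>q4; q4-1>q4

Check the first 3 symbols one by one: q0 through q2 record how many have matched `001` so far; any wrong symbol goes to the dead state q4. After all 3 match we enter the accepting sink q3.
5 states suffice.
        0   1  
>  q0   q1  q4 
   q1   q2  q4 
   q2   q4  q3 
 * q3   q3  q3 
   q4   q4  q4 
(> = start, * = accepting)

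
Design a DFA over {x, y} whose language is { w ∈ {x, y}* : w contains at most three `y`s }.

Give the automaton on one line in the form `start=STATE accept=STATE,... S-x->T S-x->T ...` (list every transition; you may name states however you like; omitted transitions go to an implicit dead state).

Only the number of `y`s matters, and only up to 4. Make a chain S0 → S1 → S2 → S3 → S4 advanced by each `y` (with S4 absorbing); every other symbol self-loops. The accepting set is {S0, S1, S2, S3}.
A 5-state machine:
        x   y  
>* S0   S0  S1 
 * S1   S1  S2 
 * S2   S2  S3 
 * S3   S3  S4 
   S4   S4  S4 
(> = start, * = accepting)

start=S0 accept=S0,S1,S2,S3 S0-x->S0 S0-y->S1 S1-x->S1 S1-y->S2 S2-x->S2 S2-y->S3 S3-x->S3 S3-y->S4 S4-x->S4 S4-y->S4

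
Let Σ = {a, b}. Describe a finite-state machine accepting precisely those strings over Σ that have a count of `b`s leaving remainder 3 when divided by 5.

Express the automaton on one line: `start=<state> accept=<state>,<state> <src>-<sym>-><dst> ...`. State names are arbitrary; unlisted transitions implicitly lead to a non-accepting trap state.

start=q0 accept=q3 q0-a->q0 q0-b->q1 q1-a->q1 q1-b->q2 q2-a->q2 q2-b->q3 q3-a->q3 q3-b->q4 q4-a->q4 q4-b->q0

The only thing that matters is how many `b`s have appeared, reduced mod 5. Use one state per residue: q0 for 0, …, q4 for 4. Reading `b` moves to the next residue; anything else stays put. q3 is accepting.
A 5-state machine:
        a   b  
>  q0   q0  q1 
   q1   q1  q2 
   q2   q2  q3 
 * q3   q3  q4 
   q4   q4  q0 
(> = start, * = accepting)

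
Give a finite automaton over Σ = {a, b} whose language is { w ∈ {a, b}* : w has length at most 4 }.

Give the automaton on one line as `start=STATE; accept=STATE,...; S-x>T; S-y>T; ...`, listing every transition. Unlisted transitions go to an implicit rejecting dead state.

Count input length up to 5: every symbol moves from q0 toward q5, which means 'more than 4' and absorbs. Accept from {q0, q1, q2, q3, q4}.
With 6 states:
        a   b  
>* q0   q1  q1 
 * q1   q2  q2 
 * q2   q3  q3 
 * q3   q4  q4 
 * q4   q5  q5 
   q5   q5  q5 
(> = start, * = accepting)

start=q0; accept=q0,q1,q2,q3,q4; q0-a>q1; q0-b>q1; q1-a>q2; q1-b>q2; q2-a>q3; q2-b>q3; q3-a>q4; q3-b>q4; q4-a>q5; q4-b>q5; q5-a>q5; q5-b>q5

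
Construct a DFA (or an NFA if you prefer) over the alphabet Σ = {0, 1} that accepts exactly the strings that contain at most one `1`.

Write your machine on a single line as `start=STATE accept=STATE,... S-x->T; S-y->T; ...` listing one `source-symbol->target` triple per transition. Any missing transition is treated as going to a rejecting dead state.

Only the number of `1`s matters, and only up to 2. Make a chain s0 → s1 → s2 advanced by each `1` (with s2 absorbing); every other symbol self-loops. The accepting set is {s0, s1}.
With 3 states:
        0   1  
>* s0   s0  s1 
 * s1   s1  s2 
   s2   s2  s2 
(> = start, * = accepting)

start=s0; accept=s0,s1; s0-0->s0; s0-1->s1; s1-0->s1; s1-1->s2; s2-0->s2; s2-1->s2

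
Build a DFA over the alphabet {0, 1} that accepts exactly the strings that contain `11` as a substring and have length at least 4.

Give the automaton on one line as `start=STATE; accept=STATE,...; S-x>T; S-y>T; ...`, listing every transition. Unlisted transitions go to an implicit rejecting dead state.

Handle the two conditions separately and then intersect. One (3 states) tracks whether and how much of `11` has been seen; the other (6 states) tracks the input length, saturating at 5. Each combined state is a pair, one component from each; accept when both components accept.
15 states suffice.
          0    1  
>  s0     s1   s2 
   s1     s3   s4 
   s2     s3   s5 
   s3     s6   s7 
   s4     s6   s8 
   s5     s8   s8 
   s6     s9  s10 
   s7     s9  s11 
   s8    s11  s11 
   s9    s12  s13 
   s10   s12  s14 
 * s11   s14  s14 
   s12   s12  s13 
   s13   s12  s14 
 * s14   s14  s14 
(> = start, * = accepting)

start=s0; accept=s11,s14; s0-0>s1; s0-1>s2; s1-0>s3; s1-1>s4; s2-0>s3; s2-1>s5; s3-0>s6; s3-1>s7; s4-0>s6; s4-1>s8; s5-0>s8; s5-1>s8; s6-0>s9; s6-1>s10; s7-0>s9; s7-1>s11; s8-0>s11; s8-1>s11; s9-0>s12; s9-1>s13; s10-0>s12; s10-1>s14; s11-0>s14; s11-1>s14; s12-0>s12; s12-1>s13; s13-0>s12; s13-1>s14; s14-0>s14; s14-1>s14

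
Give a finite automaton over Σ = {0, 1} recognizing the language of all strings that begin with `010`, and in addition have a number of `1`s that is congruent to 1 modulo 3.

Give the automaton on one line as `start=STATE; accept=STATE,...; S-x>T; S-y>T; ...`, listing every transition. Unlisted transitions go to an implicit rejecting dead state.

start=A; accept=E; A-0>B; A-1>C; B-0>C; B-1>D; C-0>C; C-1>C; D-0>E; D-1>C; E-0>E; E-1>F; F-0>F; F-1>G; G-0>G; G-1>E

Handle the two conditions separately and then intersect. The first has 5 states tracking whether the input so far still matches the prefix `010`; the second has 3 states tracking the count of `1`s modulo 3. A product state is a pair (one from each), accepting exactly when both do. Equivalent product states are then merged.
With 7 states:
       0  1 
>  A   B  C 
   B   C  D 
   C   C  C 
   D   E  C 
 * E   E  F 
   F   F  G 
   G   G  E 
(> = start, * = accepting)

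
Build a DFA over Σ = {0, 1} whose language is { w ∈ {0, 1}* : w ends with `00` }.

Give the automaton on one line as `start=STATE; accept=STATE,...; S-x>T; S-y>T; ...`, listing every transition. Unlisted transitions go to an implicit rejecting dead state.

start=q0; accept=q2; q0-0>q1; q0-1>q0; q1-0>q2; q1-1>q0; q2-0>q2; q2-1>q0

Remember how much of `00` the current input suffix matches. State q0 means no match yet; q1 means the last symbol is `0`; q2 means the last 2 symbols are `00`. Only q2 accepts. On a mismatch, fall back to the longest proper suffix that is still a prefix of `00`.
        0   1  
>  q0   q1  q0 
   q1   q2  q0 
 * q2   q2  q0 
(> = start, * = accepting)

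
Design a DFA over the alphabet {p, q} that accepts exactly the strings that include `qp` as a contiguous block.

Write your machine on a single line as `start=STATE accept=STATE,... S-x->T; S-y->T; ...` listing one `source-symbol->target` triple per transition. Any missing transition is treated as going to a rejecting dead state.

start=A; accept=C; A-p->A; A-q->B; B-p->C; B-q->B; C-p->C; C-q->C

Track how much of `qp` has been matched so far: state A is no progress, C is the absorbing accept state reached once `qp` has occurred. Intermediate states record partial matches; on a mismatch, fall back to the longest reusable overlap.
       p  q 
>  A   A  B 
   B   C  B 
 * C   C  C 
(> = start, * = accepting)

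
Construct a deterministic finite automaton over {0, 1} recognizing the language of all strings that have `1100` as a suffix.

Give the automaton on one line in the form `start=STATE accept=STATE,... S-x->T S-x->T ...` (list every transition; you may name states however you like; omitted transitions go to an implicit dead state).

start=A accept=E A-0->A A-1->B B-0->A B-1->C C-0->D C-1->C D-0->E D-1->B E-0->A E-1->B

Let each state record the length of the longest suffix of the input read so far that is also a prefix of `1100`. B means the last symbol is `1`; C means the last 2 symbols are `11`; D means the last 3 symbols are `110`; E means the last 4 symbols are `1100`. Accept only at E, where the string currently ends in `1100`.
With 5 states:
       0  1 
>  A   A  B 
   B   A  C 
   C   D  C 
   D   E  B 
 * E   A  B 
(> = start, * = accepting)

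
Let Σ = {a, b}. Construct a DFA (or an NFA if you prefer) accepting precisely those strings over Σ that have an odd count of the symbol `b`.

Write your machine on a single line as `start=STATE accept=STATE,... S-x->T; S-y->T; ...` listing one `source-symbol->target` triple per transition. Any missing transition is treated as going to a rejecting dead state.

Keep the running count of `b`s modulo 2: each `b` advances along the cycle S0 → S1 → S0 while other symbols loop. Accept at S1.
A 2-state machine:
        a   b  
>  S0   S0  S1 
 * S1   S1  S0 
(> = start, * = accepting)

start=S0; accept=S1; S0-a->S0; S0-b->S1; S1-a->S1; S1-b->S0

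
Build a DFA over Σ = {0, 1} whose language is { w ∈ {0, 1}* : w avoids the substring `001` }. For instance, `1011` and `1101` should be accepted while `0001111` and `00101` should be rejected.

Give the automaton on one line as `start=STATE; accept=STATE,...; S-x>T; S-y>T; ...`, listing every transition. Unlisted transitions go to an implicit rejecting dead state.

start=s0; accept=s0,s1,s2; s0-0>s1; s0-1>s0; s1-0>s2; s1-1>s0; s2-0>s2; s2-1>s3; s3-0>s3; s3-1>s3

Track partial matches of the forbidden pattern `001`. State s3 is a dead state reached once `001` has occurred; every other state accepts. s0 means no part of `001` is currently matched.
        0   1  
>* s0   s1  s0 
 * s1   s2  s0 
 * s2   s2  s3 
   s3   s3  s3 
(> = start, * = accepting)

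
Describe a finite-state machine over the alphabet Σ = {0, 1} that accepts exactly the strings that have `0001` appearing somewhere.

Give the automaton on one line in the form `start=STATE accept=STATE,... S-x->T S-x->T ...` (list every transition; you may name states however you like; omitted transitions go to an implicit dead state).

start=S0 accept=S4 S0-0->S1 S0-1->S0 S1-0->S2 S1-1->S0 S2-0->S3 S2-1->S0 S3-0->S3 S3-1->S4 S4-0->S4 S4-1->S4

States S0..S3 record the length of the longest prefix of `0001` that matches the current input suffix. Reaching S4 means `0001` has been seen, and we stay there forever. Accept from S4.
A 5-state machine:
        0   1  
>  S0   S1  S0 
   S1   S2  S0 
   S2   S3  S0 
   S3   S3  S4 
 * S4   S4  S4 
(> = start, * = accepting)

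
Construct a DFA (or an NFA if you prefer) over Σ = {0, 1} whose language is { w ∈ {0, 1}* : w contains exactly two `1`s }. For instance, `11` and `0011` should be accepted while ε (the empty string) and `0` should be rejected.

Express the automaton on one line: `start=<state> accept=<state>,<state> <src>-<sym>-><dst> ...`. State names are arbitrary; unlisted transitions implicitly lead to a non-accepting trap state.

Only the number of `1`s matters, and only up to 3. Make a chain S0 → S1 → S2 → S3 advanced by each `1` (with S3 absorbing); every other symbol self-loops. The accepting set is {S2}.
4 states suffice.
        0   1  
>  S0   S0  S1 
   S1   S1  S2 
 * S2   S2  S3 
   S3   S3  S3 
(> = start, * = accepting)

start=S0 accept=S2 S0-0->S0 S0-1->S1 S1-0->S1 S1-1->S2 S2-0->S2 S2-1->S3 S3-0->S3 S3-1->S3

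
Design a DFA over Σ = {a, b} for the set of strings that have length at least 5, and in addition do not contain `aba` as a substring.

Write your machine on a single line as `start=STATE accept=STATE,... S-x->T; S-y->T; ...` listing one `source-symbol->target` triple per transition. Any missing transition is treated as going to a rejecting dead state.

start=q0; accept=q13,q14,q15; q0-a->q1; q0-b->q2; q1-a->q3; q1-b->q4; q2-a->q3; q2-b->q5; q3-a->q6; q3-b->q7; q4-a->q8; q4-b->q9; q5-a->q6; q5-b->q9; q6-a->q10; q6-b->q11; q7-a->q8; q7-b->q12; q8-a->q8; q8-b->q8; q9-a->q10; q9-b->q12; q10-a->q13; q10-b->q14; q11-a->q8; q11-b->q15; q12-a->q13; q12-b->q15; q13-a->q13; q13-b->q14; q14-a->q8; q14-b->q15; q15-a->q13; q15-b->q15

Handle the two conditions separately and then intersect. The first has 7 states tracking the input length, saturating at 6; the second has 4 states tracking partial matches of the forbidden pattern `aba`. A product state is a pair (one from each), accepting exactly when both do. Minimizing collapses redundant product states.
16 states suffice.
          a    b  
>  q0     q1   q2 
   q1     q3   q4 
   q2     q3   q5 
   q3     q6   q7 
   q4     q8   q9 
   q5     q6   q9 
   q6    q10  q11 
   q7     q8  q12 
   q8     q8   q8 
   q9    q10  q12 
   q10   q13  q14 
   q11    q8  q15 
   q12   q13  q15 
 * q13   q13  q14 
 * q14    q8  q15 
 * q15   q13  q15 
(> = start, * = accepting)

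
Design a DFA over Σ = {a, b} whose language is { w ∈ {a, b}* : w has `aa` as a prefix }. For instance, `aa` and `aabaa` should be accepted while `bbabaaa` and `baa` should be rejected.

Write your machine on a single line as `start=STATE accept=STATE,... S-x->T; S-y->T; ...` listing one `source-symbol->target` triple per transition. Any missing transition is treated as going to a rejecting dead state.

Check the first 2 symbols one by one: q0 through q1 record how many have matched `aa` so far; any wrong symbol goes to the dead state q3. After all 2 match we enter the accepting sink q2.
With 4 states:
        a   b  
>  q0   q1  q3 
   q1   q2  q3 
 * q2   q2  q2 
   q3   q3  q3 
(> = start, * = accepting)

start=q0; accept=q2; q0-a->q1; q0-b->q3; q1-a->q2; q1-b->q3; q2-a->q2; q2-b->q2; q3-a->q3; q3-b->q3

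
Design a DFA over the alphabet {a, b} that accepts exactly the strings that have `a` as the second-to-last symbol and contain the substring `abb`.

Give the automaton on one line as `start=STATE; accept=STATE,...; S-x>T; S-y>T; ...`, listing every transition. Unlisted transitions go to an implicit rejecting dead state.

start=q0; accept=q9,q10; q0-a>q1; q0-b>q2; q1-a>q3; q1-b>q4; q2-a>q5; q2-b>q6; q3-a>q3; q3-b>q4; q4-a>q5; q4-b>q7; q5-a>q3; q5-b>q4; q6-a>q5; q6-b>q6; q7-a>q8; q7-b>q7; q8-a>q9; q8-b>q10; q9-a>q9; q9-b>q10; q10-a>q8; q10-b>q7

Build one automaton per condition and run them in lockstep. The first has 7 states tracking the last 2 symbols read; the second has 4 states tracking whether and how much of `abb` has been seen. A product state is a pair (one from each), accepting exactly when both do.
An 11-state machine:
          a    b  
>  q0     q1   q2 
   q1     q3   q4 
   q2     q5   q6 
   q3     q3   q4 
   q4     q5   q7 
   q5     q3   q4 
   q6     q5   q6 
   q7     q8   q7 
   q8     q9  q10 
 * q9     q9  q10 
 * q10    q8   q7 
(> = start, * = accepting)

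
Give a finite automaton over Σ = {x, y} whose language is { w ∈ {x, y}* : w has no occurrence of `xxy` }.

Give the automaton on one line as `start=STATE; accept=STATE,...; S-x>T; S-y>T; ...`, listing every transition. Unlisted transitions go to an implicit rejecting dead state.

This is the complement of 'contains `xxy`'. Use the same substring-matching states — s0 through s3 holding how much of `xxy` has just been matched — but flip the accepting set: everything except the trap s3 accepts.
        x   y  
>* s0   s1  s0 
 * s1   s2  s0 
 * s2   s2  s3 
   s3   s3  s3 
(> = start, * = accepting)

start=s0; accept=s0,s1,s2; s0-x>s1; s0-y>s0; s1-x>s2; s1-y>s0; s2-x>s2; s2-y>s3; s3-x>s3; s3-y>s3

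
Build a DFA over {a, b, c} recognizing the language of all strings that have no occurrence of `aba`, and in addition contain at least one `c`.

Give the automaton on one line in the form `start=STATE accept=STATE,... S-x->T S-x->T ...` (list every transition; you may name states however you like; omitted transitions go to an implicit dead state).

Handle the two conditions separately and then intersect. One (4 states) tracks partial matches of the forbidden pattern `aba`; the other (3 states) tracks the count of `c`s, saturating at 2. Each combined state is a pair, one component from each; accept when both components accept. After merging equivalent states the machine shrinks.
        a   b   c  
>  q0   q1  q0  q2 
   q1   q1  q3  q2 
 * q2   q4  q2  q2 
   q3   q5  q0  q2 
 * q4   q4  q6  q2 
   q5   q5  q5  q5 
 * q6   q5  q2  q2 
(> = start, * = accepting)

start=q0 accept=q2,q4,q6 q0-a->q1 q0-b->q0 q0-c->q2 q1-a->q1 q1-b->q3 q1-c->q2 q2-a->q4 q2-b->q2 q2-c->q2 q3-a->q5 q3-b->q0 q3-c->q2 q4-a->q4 q4-b->q6 q4-c->q2 q5-a->q5 q5-b->q5 q5-c->q5 q6-a->q5 q6-b->q2 q6-c->q2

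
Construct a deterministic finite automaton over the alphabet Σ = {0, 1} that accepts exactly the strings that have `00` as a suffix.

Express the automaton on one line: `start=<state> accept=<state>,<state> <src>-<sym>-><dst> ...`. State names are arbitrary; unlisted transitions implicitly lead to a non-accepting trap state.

Remember how much of `00` the current input suffix matches. State A means no match yet; B means the last symbol is `0`; C means the last 2 symbols are `00`. Only C accepts. On a mismatch, fall back to the longest proper suffix that is still a prefix of `00`.
With 3 states:
       0  1 
>  A   B  A 
   B   C  A 
 * C   C  A 
(> = start, * = accepting)

start=A accept=C A-0->B A-1->A B-0->C B-1->A C-0->C C-1->A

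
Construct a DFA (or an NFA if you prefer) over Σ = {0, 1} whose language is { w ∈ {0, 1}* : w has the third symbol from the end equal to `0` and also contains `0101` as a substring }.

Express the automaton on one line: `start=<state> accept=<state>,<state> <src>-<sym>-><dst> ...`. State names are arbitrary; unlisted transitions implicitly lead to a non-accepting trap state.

Run two small machines in parallel and take their product. The first has 15 states tracking the last 3 symbols read; the second has 5 states tracking whether and how much of `0101` has been seen. A product state is a pair (one from each), accepting exactly when both do. After merging equivalent states the machine shrinks.
12 states suffice.
       0  1 
>  A   B  A 
   B   B  C 
   C   D  A 
   D   B  E 
   E   F  G 
 * F   H  E 
 * G   I  J 
   H   K  L 
   I   H  E 
   J   I  J 
 * K   K  L 
 * L   F  G 
(> = start, * = accepting)

start=A accept=F,G,K,L A-0->B A-1->A B-0->B B-1->C C-0->D C-1->A D-0->B D-1->E E-0->F E-1->G F-0->H F-1->E G-0->I G-1->J H-0->K H-1->L I-0->H I-1->E J-0->I J-1->J K-0->K K-1->L L-0->F L-1->G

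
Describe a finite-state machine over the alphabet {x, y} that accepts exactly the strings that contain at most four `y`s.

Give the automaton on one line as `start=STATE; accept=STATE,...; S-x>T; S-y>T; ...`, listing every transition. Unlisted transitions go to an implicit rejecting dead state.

Only the number of `y`s matters, and only up to 5. Make a chain s0 → s1 → s2 → s3 → s4 → s5 advanced by each `y` (with s5 absorbing); every other symbol self-loops. The accepting set is {s0, s1, s2, s3, s4}.
A 6-state machine:
        x   y  
>* s0   s0  s1 
 * s1   s1  s2 
 * s2   s2  s3 
 * s3   s3  s4 
 * s4   s4  s5 
   s5   s5  s5 
(> = start, * = accepting)

start=s0; accept=s0,s1,s2,s3,s4; s0-x>s0; s0-y>s1; s1-x>s1; s1-y>s2; s2-x>s2; s2-y>s3; s3-x>s3; s3-y>s4; s4-x>s4; s4-y>s5; s5-x>s5; s5-y>s5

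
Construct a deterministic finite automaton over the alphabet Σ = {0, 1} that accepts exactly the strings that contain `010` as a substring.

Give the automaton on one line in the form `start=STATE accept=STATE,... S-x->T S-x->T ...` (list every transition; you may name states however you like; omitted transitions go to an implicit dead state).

start=S0 accept=S3 S0-0->S1 S0-1->S0 S1-0->S1 S1-1->S2 S2-0->S3 S2-1->S0 S3-0->S3 S3-1->S3

States S0..S2 record the length of the longest prefix of `010` that matches the current input suffix. Reaching S3 means `010` has been seen, and we stay there forever. Accept from S3.
With 4 states:
        0   1  
>  S0   S1  S0 
   S1   S1  S2 
   S2   S3  S0 
 * S3   S3  S3 
(> = start, * = accepting)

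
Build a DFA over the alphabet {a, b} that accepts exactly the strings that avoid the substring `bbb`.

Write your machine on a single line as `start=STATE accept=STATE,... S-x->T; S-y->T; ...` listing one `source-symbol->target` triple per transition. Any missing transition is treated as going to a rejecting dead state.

This is the complement of 'contains `bbb`'. Use the same substring-matching states — S0 through S3 holding how much of `bbb` has just been matched — but flip the accepting set: everything except the trap S3 accepts.
        a   b  
>* S0   S0  S1 
 * S1   S0  S2 
 * S2   S0  S3 
   S3   S3  S3 
(> = start, * = accepting)

start=S0; accept=S0,S1,S2; S0-a->S0; S0-b->S1; S1-a->S0; S1-b->S2; S2-a->S0; S2-b->S3; S3-a->S3; S3-b->S3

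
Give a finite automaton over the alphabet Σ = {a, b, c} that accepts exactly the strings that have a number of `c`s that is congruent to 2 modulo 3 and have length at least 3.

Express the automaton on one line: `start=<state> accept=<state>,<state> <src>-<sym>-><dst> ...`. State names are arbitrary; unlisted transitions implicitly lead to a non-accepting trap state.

Run two small machines in parallel and take their product. The first has 3 states tracking the count of `c`s modulo 3; the second has 5 states tracking the input length, saturating at 4. A product state is a pair (one from each), accepting exactly when both do.
With 12 states:
          a    b    c  
>  q0     q1   q1   q2 
   q1     q3   q3   q4 
   q2     q4   q4   q5 
   q3     q6   q6   q7 
   q4     q7   q7   q8 
   q5     q8   q8   q6 
   q6     q9   q9  q10 
   q7    q10  q10  q11 
 * q8    q11  q11   q9 
   q9     q9   q9  q10 
   q10   q10  q10  q11 
 * q11   q11  q11   q9 
(> = start, * = accepting)

start=q0 accept=q8,q11 q0-a->q1 q0-b->q1 q0-c->q2 q1-a->q3 q1-b->q3 q1-c->q4 q2-a->q4 q2-b->q4 q2-c->q5 q3-a->q6 q3-b->q6 q3-c->q7 q4-a->q7 q4-b->q7 q4-c->q8 q5-a->q8 q5-b->q8 q5-c->q6 q6-a->q9 q6-b->q9 q6-c->q10 q7-a->q10 q7-b->q10 q7-c->q11 q8-a->q11 q8-b->q11 q8-c->q9 q9-a->q9 q9-b->q9 q9-c->q10 q10-a->q10 q10-b->q10 q10-c->q11 q11-a->q11 q11-b->q11 q11-c->q9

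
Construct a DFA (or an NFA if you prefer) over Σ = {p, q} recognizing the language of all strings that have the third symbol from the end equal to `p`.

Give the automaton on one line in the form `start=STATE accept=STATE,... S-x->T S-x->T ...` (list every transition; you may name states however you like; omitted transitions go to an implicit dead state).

Because acceptance depends on a position counted from the end, the machine has to buffer the most recent 3 symbols. Make each state the string of the last up-to-3 symbols read; on input `x` shift the window left and append `x`. Accept when the buffered window has length 3 and begins with `p`.
15 states suffice.
          p    q  
>  S0     S1   S2 
   S1     S3   S4 
   S2     S5   S6 
   S3     S7   S8 
   S4     S9  S10 
   S5    S11  S12 
   S6    S13  S14 
 * S7     S7   S8 
 * S8     S9  S10 
 * S9    S11  S12 
 * S10   S13  S14 
   S11    S7   S8 
   S12    S9  S10 
   S13   S11  S12 
   S14   S13  S14 
(> = start, * = accepting)

start=S0 accept=S7,S8,S9,S10 S0-p->S1 S0-q->S2 S1-p->S3 S1-q->S4 S2-p->S5 S2-q->S6 S3-p->S7 S3-q->S8 S4-p->S9 S4-q->S10 S5-p->S11 S5-q->S12 S6-p->S13 S6-q->S14 S7-p->S7 S7-q->S8 S8-p->S9 S8-q->S10 S9-p->S11 S9-q->S12 S10-p->S13 S10-q->S14 S11-p->S7 S11-q->S8 S12-p->S9 S12-q->S10 S13-p->S11 S13-q->S12 S14-p->S13 S14-q->S14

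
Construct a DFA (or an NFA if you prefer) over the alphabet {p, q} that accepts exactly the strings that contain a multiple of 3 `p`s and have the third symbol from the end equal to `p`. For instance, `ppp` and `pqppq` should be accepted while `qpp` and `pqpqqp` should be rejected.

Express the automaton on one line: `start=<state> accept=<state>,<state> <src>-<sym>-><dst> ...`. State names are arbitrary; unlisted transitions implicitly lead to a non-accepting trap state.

start=A accept=E,H,I,L A-p->B A-q->A B-p->C B-q->D C-p->E C-q->F D-p->G D-q->D E-p->B E-q->H F-p->I F-q->J G-p->K G-q->F H-p->B H-q->L I-p->B I-q->M J-p->N J-q->J K-p->B K-q->H L-p->B L-q->A M-p->B M-q->L N-p->B N-q->M

Build one automaton per condition and run them in lockstep. One (3 states) tracks the count of `p`s modulo 3; the other (15 states) tracks the last 3 symbols read. Each combined state is a pair, one component from each; accept when both components accept. After merging equivalent states the machine shrinks.
A 14-state machine:
       p  q 
>  A   B  A 
   B   C  D 
   C   E  F 
   D   G  D 
 * E   B  H 
   F   I  J 
   G   K  F 
 * H   B  L 
 * I   B  M 
   J   N  J 
   K   B  H 
 * L   B  A 
   M   B  L 
   N   B  M 
(> = start, * = accepting)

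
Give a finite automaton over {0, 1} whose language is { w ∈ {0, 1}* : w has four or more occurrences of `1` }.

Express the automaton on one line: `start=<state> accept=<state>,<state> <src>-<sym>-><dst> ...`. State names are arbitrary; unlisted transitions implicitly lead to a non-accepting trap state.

Only the number of `1`s matters, and only up to 5. Make a chain A → B → C → D → E → F advanced by each `1` (with F absorbing); every other symbol self-loops. The accepting set is {E, F}.
       0  1 
>  A   A  B 
   B   B  C 
   C   C  D 
   D   D  E 
 * E   E  F 
 * F   F  F 
(> = start, * = accepting)

start=A accept=E,F A-0->A A-1->B B-0->B B-1->C C-0->C C-1->D D-0->D D-1->E E-0->E E-1->F F-0->F F-1->F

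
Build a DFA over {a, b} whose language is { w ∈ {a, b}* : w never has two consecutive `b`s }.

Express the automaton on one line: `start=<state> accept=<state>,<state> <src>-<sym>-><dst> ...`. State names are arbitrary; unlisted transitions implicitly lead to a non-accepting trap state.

start=S0 accept=S0,S1 S0-a->S0 S0-b->S1 S1-a->S0 S1-b->S2 S2-a->S2 S2-b->S2

Track partial matches of the forbidden pattern `bb`. State S2 is a dead state reached once `bb` has occurred; every other state accepts. S0 means no part of `bb` is currently matched.
        a   b  
>* S0   S0  S1 
 * S1   S0  S2 
   S2   S2  S2 
(> = start, * = accepting)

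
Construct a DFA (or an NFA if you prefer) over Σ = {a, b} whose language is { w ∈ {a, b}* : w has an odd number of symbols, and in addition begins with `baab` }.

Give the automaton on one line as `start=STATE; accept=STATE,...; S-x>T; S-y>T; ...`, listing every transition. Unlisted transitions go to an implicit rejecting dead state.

start=S0; accept=S6; S0-a>S1; S0-b>S2; S1-a>S1; S1-b>S1; S2-a>S3; S2-b>S1; S3-a>S4; S3-b>S1; S4-a>S1; S4-b>S5; S5-a>S6; S5-b>S6; S6-a>S5; S6-b>S5

Run two small machines in parallel and take their product. One (2 states) tracks the input length modulo 2; the other (6 states) tracks whether the input so far still matches the prefix `baab`. Each combined state is a pair, one component from each; accept when both components accept. Minimizing collapses redundant product states.
A 7-state machine:
        a   b  
>  S0   S1  S2 
   S1   S1  S1 
   S2   S3  S1 
   S3   S4  S1 
   S4   S1  S5 
   S5   S6  S6 
 * S6   S5  S5 
(> = start, * = accepting)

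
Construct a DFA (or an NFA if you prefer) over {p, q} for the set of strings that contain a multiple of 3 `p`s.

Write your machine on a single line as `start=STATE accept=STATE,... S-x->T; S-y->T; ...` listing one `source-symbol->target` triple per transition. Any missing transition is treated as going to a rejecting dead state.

start=s0; accept=s0; s0-p->s1; s0-q->s0; s1-p->s2; s1-q->s1; s2-p->s0; s2-q->s2

Keep the running count of `p`s modulo 3: each `p` advances along the cycle s0 → s1 → s2 → s0 while other symbols loop. Accept at s0.
        p   q  
>* s0   s1  s0 
   s1   s2  s1 
   s2   s0  s2 
(> = start, * = accepting)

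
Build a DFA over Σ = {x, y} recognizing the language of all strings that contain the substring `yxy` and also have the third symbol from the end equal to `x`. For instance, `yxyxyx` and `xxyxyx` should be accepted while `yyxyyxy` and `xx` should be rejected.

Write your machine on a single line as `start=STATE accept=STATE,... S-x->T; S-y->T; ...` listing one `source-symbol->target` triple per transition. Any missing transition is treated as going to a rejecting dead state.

Build one automaton per condition and run them in lockstep. One (4 states) tracks whether and how much of `yxy` has been seen; the other (15 states) tracks the last 3 symbols read. Each combined state is a pair, one component from each; accept when both components accept. Minimizing collapses redundant product states.
With 11 states:
          x    y  
>  S0     S0   S1 
   S1     S2   S1 
   S2     S0   S3 
   S3     S4   S5 
 * S4     S6   S3 
 * S5     S7   S8 
   S6     S9  S10 
   S7     S6   S3 
   S8     S7   S8 
 * S9     S9  S10 
 * S10    S4   S5 
(> = start, * = accepting)

start=S0; accept=S4,S5,S9,S10; S0-x->S0; S0-y->S1; S1-x->S2; S1-y->S1; S2-x->S0; S2-y->S3; S3-x->S4; S3-y->S5; S4-x->S6; S4-y->S3; S5-x->S7; S5-y->S8; S6-x->S9; S6-y->S10; S7-x->S6; S7-y->S3; S8-x->S7; S8-y->S8; S9-x->S9; S9-y->S10; S10-x->S4; S10-y->S5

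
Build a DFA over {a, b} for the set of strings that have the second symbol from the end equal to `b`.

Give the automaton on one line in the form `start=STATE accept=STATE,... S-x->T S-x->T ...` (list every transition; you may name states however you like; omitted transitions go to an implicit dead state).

start=S0 accept=S5,S6 S0-a->S1 S0-b->S2 S1-a->S3 S1-b->S4 S2-a->S5 S2-b->S6 S3-a->S3 S3-b->S4 S4-a->S5 S4-b->S6 S5-a->S3 S5-b->S4 S6-a->S5 S6-b->S6

Because acceptance depends on a position counted from the end, the machine has to buffer the most recent 2 symbols. Make each state the string of the last up-to-2 symbols read; on input `x` shift the window left and append `x`. Accept when the buffered window has length 2 and begins with `b`.
7 states suffice.
        a   b  
>  S0   S1  S2 
   S1   S3  S4 
   S2   S5  S6 
   S3   S3  S4 
   S4   S5  S6 
 * S5   S3  S4 
 * S6   S5  S6 
(> = start, * = accepting)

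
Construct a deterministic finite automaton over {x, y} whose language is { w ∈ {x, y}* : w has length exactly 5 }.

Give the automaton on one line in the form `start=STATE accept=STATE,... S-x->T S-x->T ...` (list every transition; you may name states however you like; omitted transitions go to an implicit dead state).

Count input length up to 6: every symbol moves from A toward G, which means 'more than 5' and absorbs. Accept from {F}.
With 7 states:
       x  y 
>  A   B  B 
   B   C  C 
   C   D  D 
   D   E  E 
   E   F  F 
 * F   G  G 
   G   G  G 
(> = start, * = accepting)

start=A accept=F A-x->B A-y->B B-x->C B-y->C C-x->D C-y->D D-x->E D-y->E E-x->F E-y->F F-x->G F-y->G G-x->G G-y->G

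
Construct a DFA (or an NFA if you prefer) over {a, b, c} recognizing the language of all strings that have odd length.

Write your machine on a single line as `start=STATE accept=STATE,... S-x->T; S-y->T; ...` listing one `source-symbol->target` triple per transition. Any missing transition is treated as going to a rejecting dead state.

start=S0; accept=S1; S0-a->S1; S0-b->S1; S0-c->S1; S1-a->S0; S1-b->S0; S1-c->S0

Count input length modulo 2: every symbol advances one step around the cycle S0 → S1 → S0. Accept at S1.
2 states suffice.
        a   b   c  
>  S0   S1  S1  S1 
 * S1   S0  S0  S0 
(> = start, * = accepting)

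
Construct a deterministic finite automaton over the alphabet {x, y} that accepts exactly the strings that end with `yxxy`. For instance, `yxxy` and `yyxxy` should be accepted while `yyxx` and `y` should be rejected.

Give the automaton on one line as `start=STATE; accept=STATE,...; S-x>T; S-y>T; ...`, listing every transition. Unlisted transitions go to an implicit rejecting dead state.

Let each state record the length of the longest suffix of the input read so far that is also a prefix of `yxxy`. q1 means the last symbol is `y`; q2 means the last 2 symbols are `yx`; q3 means the last 3 symbols are `yxx`; q4 means the last 4 symbols are `yxxy`. Accept only at q4, where the string currently ends in `yxxy`.
With 5 states:
        x   y  
>  q0   q0  q1 
   q1   q2  q1 
   q2   q3  q1 
   q3   q0  q4 
 * q4   q2  q1 
(> = start, * = accepting)

start=q0; accept=q4; q0-x>q0; q0-y>q1; q1-x>q2; q1-y>q1; q2-x>q3; q2-y>q1; q3-x>q0; q3-y>q4; q4-x>q2; q4-y>q1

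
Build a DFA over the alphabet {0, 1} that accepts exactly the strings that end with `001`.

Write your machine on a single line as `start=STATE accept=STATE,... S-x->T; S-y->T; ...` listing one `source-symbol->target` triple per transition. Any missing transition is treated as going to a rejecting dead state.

Let each state record the length of the longest suffix of the input read so far that is also a prefix of `001`. q1 means the last symbol is `0`; q2 means the last 2 symbols are `00`; q3 means the last 3 symbols are `001`. Accept only at q3, where the string currently ends in `001`.
With 4 states:
        0   1  
>  q0   q1  q0 
   q1   q2  q0 
   q2   q2  q3 
 * q3   q1  q0 
(> = start, * = accepting)

start=q0; accept=q3; q0-0->q1; q0-1->q0; q1-0->q2; q1-1->q0; q2-0->q2; q2-1->q3; q3-0->q1; q3-1->q0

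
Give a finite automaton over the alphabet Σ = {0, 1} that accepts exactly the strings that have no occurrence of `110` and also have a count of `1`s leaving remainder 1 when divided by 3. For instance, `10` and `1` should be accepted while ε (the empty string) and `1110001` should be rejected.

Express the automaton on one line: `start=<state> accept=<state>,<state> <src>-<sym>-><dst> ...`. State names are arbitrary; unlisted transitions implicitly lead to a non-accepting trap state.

start=s0 accept=s1,s2,s8 s0-0->s0 s0-1->s1 s1-0->s2 s1-1->s3 s2-0->s2 s2-1->s4 s3-0->s5 s3-1->s6 s4-0->s7 s4-1->s6 s5-0->s5 s5-1->s5 s6-0->s5 s6-1->s8 s7-0->s7 s7-1->s9 s8-0->s5 s8-1->s3 s9-0->s0 s9-1->s8

Run two small machines in parallel and take their product. The first has 4 states tracking partial matches of the forbidden pattern `110`; the second has 3 states tracking the count of `1`s modulo 3. A product state is a pair (one from each), accepting exactly when both do. Minimizing collapses redundant product states.
A 10-state machine:
        0   1  
>  s0   s0  s1 
 * s1   s2  s3 
 * s2   s2  s4 
   s3   s5  s6 
   s4   s7  s6 
   s5   s5  s5 
   s6   s5  s8 
   s7   s7  s9 
 * s8   s5  s3 
   s9   s0  s8 
(> = start, * = accepting)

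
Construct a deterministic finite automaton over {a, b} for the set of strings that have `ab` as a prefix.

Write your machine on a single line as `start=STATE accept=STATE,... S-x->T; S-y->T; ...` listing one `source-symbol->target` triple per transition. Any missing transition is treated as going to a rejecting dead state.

start=q0; accept=q2; q0-a->q1; q0-b->q3; q1-a->q3; q1-b->q2; q2-a->q2; q2-b->q2; q3-a->q3; q3-b->q3

Walk along `ab` while the input agrees: from q0 take `a` to q1, and so on. Any deviation drops to the rejecting sink q3. Once q2 is reached the prefix is confirmed and every continuation is accepted.
        a   b  
>  q0   q1  q3 
   q1   q3  q2 
 * q2   q2  q2 
   q3   q3  q3 
(> = start, * = accepting)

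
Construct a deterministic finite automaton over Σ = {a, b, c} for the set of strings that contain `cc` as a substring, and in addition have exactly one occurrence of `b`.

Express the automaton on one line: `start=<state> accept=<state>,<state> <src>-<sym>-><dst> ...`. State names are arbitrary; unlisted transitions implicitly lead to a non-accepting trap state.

Run two small machines in parallel and take their product. The first has 3 states tracking whether and how much of `cc` has been seen; the second has 3 states tracking the count of `b`s, saturating at 2. A product state is a pair (one from each), accepting exactly when both do. After merging equivalent states the machine shrinks.
        a   b   c  
>  q0   q0  q1  q2 
   q1   q1  q3  q4 
   q2   q0  q1  q5 
   q3   q3  q3  q3 
   q4   q1  q3  q6 
   q5   q5  q6  q5 
 * q6   q6  q3  q6 
(> = start, * = accepting)

start=q0 accept=q6 q0-a->q0 q0-b->q1 q0-c->q2 q1-a->q1 q1-b->q3 q1-c->q4 q2-a->q0 q2-b->q1 q2-c->q5 q3-a->q3 q3-b->q3 q3-c->q3 q4-a->q1 q4-b->q3 q4-c->q6 q5-a->q5 q5-b->q6 q5-c->q5 q6-a->q6 q6-b->q3 q6-c->q6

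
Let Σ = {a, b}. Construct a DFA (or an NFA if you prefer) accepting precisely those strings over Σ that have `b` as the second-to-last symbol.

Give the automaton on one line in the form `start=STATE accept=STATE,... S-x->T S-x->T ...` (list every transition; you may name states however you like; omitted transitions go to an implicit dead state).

Because acceptance depends on a position counted from the end, the machine has to buffer the most recent 2 symbols. Make each state the string of the last up-to-2 symbols read; on input `x` shift the window left and append `x`. Accept when the buffered window has length 2 and begins with `b`.
        a   b  
>  q0   q1  q2 
   q1   q3  q4 
   q2   q5  q6 
   q3   q3  q4 
   q4   q5  q6 
 * q5   q3  q4 
 * q6   q5  q6 
(> = start, * = accepting)

start=q0 accept=q5,q6 q0-a->q1 q0-b->q2 q1-a->q3 q1-b->q4 q2-a->q5 q2-b->q6 q3-a->q3 q3-b->q4 q4-a->q5 q4-b->q6 q5-a->q3 q5-b->q4 q6-a->q5 q6-b->q6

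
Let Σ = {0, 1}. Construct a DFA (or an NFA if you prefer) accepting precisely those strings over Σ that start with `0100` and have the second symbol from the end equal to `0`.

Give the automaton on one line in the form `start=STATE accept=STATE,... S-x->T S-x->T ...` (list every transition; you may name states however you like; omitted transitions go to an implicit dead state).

Run two small machines in parallel and take their product. The first has 6 states tracking whether the input so far still matches the prefix `0100`; the second has 7 states tracking the last 2 symbols read. A product state is a pair (one from each), accepting exactly when both do.
          0    1  
>  q0     q1   q2 
   q1     q3   q4 
   q2     q5   q6 
   q3     q3   q7 
   q4     q8   q6 
   q5     q3   q7 
   q6     q5   q6 
   q7     q5   q6 
   q8     q9   q7 
 * q9     q9  q10 
 * q10   q11  q12 
   q11    q9  q10 
   q12   q11  q12 
(> = start, * = accepting)

start=q0 accept=q9,q10 q0-0->q1 q0-1->q2 q1-0->q3 q1-1->q4 q2-0->q5 q2-1->q6 q3-0->q3 q3-1->q7 q4-0->q8 q4-1->q6 q5-0->q3 q5-1->q7 q6-0->q5 q6-1->q6 q7-0->q5 q7-1->q6 q8-0->q9 q8-1->q7 q9-0->q9 q9-1->q10 q10-0->q11 q10-1->q12 q11-0->q9 q11-1->q10 q12-0->q11 q12-1->q12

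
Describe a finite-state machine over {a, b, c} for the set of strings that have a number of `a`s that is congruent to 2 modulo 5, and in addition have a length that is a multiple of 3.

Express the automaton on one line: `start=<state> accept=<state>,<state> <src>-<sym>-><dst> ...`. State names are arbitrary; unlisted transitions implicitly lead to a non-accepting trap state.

start=q0 accept=q7 q0-a->q1 q0-b->q2 q0-c->q2 q1-a->q3 q1-b->q4 q1-c->q4 q2-a->q4 q2-b->q5 q2-c->q5 q3-a->q6 q3-b->q7 q3-c->q7 q4-a->q7 q4-b->q8 q4-c->q8 q5-a->q8 q5-b->q0 q5-c->q0 q6-a->q9 q6-b->q10 q6-c->q10 q7-a->q10 q7-b->q11 q7-c->q11 q8-a->q11 q8-b->q1 q8-c->q1 q9-a->q5 q9-b->q12 q9-c->q12 q10-a->q12 q10-b->q13 q10-c->q13 q11-a->q13 q11-b->q3 q11-c->q3 q12-a->q0 q12-b->q14 q12-c->q14 q13-a->q14 q13-b->q6 q13-c->q6 q14-a->q2 q14-b->q9 q14-c->q9

Handle the two conditions separately and then intersect. The first has 5 states tracking the count of `a`s modulo 5; the second has 3 states tracking the input length modulo 3. A product state is a pair (one from each), accepting exactly when both do.
          a    b    c  
>  q0     q1   q2   q2 
   q1     q3   q4   q4 
   q2     q4   q5   q5 
   q3     q6   q7   q7 
   q4     q7   q8   q8 
   q5     q8   q0   q0 
   q6     q9  q10  q10 
 * q7    q10  q11  q11 
   q8    q11   q1   q1 
   q9     q5  q12  q12 
   q10   q12  q13  q13 
   q11   q13   q3   q3 
   q12    q0  q14  q14 
   q13   q14   q6   q6 
   q14    q2   q9   q9 
(> = start, * = accepting)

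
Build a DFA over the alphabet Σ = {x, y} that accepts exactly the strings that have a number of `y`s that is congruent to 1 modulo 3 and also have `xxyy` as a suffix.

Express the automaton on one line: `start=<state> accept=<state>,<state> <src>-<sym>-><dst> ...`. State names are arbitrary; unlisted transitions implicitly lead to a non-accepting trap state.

start=q0 accept=q6 q0-x->q0 q0-y->q1 q1-x->q1 q1-y->q2 q2-x->q3 q2-y->q0 q3-x->q4 q3-y->q0 q4-x->q4 q4-y->q5 q5-x->q0 q5-y->q6 q6-x->q1 q6-y->q2

Run two small machines in parallel and take their product. One (3 states) tracks the count of `y`s modulo 3; the other (5 states) tracks how much of the suffix `xxyy` has currently been matched. Each combined state is a pair, one component from each; accept when both components accept. Equivalent product states are then merged.
        x   y  
>  q0   q0  q1 
   q1   q1  q2 
   q2   q3  q0 
   q3   q4  q0 
   q4   q4  q5 
   q5   q0  q6 
 * q6   q1  q2 
(> = start, * = accepting)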